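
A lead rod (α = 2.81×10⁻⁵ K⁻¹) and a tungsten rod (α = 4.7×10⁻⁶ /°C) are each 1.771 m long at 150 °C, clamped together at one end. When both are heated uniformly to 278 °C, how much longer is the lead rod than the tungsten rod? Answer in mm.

5.30 mm

ΔT = 128 K
lead: ΔL = 2.81×10⁻⁵ × 1.771 m × 128 = 6.3699×10⁻³ m = 6.3699 mm
tungsten: ΔL = 4.7×10⁻⁶ × 1.771 m × 128 = 1.0654×10⁻³ m = 1.0654 mm
difference = 6.3699 − 1.0654 = 5.3045 mm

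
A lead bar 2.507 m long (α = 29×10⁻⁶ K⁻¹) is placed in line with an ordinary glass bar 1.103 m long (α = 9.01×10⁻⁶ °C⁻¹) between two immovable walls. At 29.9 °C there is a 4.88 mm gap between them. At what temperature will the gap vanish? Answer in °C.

T = 89.0 °C

Gap closes when ΔL₁ + ΔL₂ = 4.88 mm = 4.88×10⁻³ m
(α₁L₁ + α₂L₂)ΔT = g
α₁L₁ + α₂L₂ = 29×10⁻⁶×2.507 + 9.01×10⁻⁶×1.103 = 8.264103×10⁻⁵ m/K
ΔT = 4.88×10⁻³ / 8.264103×10⁻⁵ = 59.051 K
T = 29.9 + 59.051 = 88.951 °C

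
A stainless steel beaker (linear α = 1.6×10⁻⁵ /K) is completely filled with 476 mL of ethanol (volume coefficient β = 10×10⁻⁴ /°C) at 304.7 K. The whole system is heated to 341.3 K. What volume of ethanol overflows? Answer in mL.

The beaker also expands: β_container ≈ 3α = 4.8×10⁻⁵ /K
Net overflow = V₀(β_liq − 3α_cont)ΔT
β − 3α = 1.00×10⁻³ − 4.8×10⁻⁵ = 9.52×10⁻⁴ /K; ΔT = 36.6 K
ΔV = 476 × 9.52×10⁻⁴ × 36.6 = 16.6 mL

16.6 mL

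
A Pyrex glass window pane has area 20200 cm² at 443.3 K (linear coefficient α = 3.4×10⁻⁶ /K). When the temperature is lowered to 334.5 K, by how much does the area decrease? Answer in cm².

ΔA = 14.9 cm²

Area coefficient ≈ 2α; |ΔT| = 108.8 K
ΔA = 2αA₀ΔT = 2(3.4×10⁻⁶)(20200)(108.8) = 14.9 cm²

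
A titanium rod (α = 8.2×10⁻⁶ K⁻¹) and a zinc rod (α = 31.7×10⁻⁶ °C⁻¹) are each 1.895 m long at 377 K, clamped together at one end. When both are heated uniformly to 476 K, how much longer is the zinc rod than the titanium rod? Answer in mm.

ΔT = 99 K
titanium: ΔL = 8.2×10⁻⁶ × 1.895 m × 99 = 1.5384×10⁻³ m = 1.5384 mm
zinc: ΔL = 31.7×10⁻⁶ × 1.895 m × 99 = 5.9471×10⁻³ m = 5.9471 mm
difference = 5.9471 − 1.5384 = 4.4087 mm

4.41 mm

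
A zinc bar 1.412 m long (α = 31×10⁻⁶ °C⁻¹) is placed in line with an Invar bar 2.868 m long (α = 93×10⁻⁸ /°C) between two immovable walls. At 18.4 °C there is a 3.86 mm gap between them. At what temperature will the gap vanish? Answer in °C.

T = 102 °C

Gap closes when ΔL₁ + ΔL₂ = 3.86 mm = 3.86×10⁻³ m
(α₁L₁ + α₂L₂)ΔT = g
α₁L₁ + α₂L₂ = 31×10⁻⁶×1.412 + 93×10⁻⁸×2.868 = 4.643924×10⁻⁵ m/K
ΔT = 3.86×10⁻³ / 4.643924×10⁻⁵ = 83.12 K
T = 18.4 + 83.12 = 101.52 °C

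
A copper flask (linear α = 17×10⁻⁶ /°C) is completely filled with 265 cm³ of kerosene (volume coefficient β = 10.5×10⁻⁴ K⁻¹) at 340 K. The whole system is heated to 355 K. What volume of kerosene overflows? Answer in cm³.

The flask also expands: β_container ≈ 3α = 5.1×10⁻⁵ /K
Net overflow = V₀(β_liq − 3α_cont)ΔT
β − 3α = 1.05×10⁻³ − 5.1×10⁻⁵ = 9.99×10⁻⁴ /K; ΔT = 15 K
ΔV = 265 × 9.99×10⁻⁴ × 15 = 3.97 cm³

3.97 cm³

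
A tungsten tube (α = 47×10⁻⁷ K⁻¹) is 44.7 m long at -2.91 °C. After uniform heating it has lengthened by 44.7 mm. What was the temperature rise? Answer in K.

ΔL = αL₀ΔT ⇒ ΔT = ΔL / (αL₀)
ΔT = 44.7×10⁻³ m / (47×10⁻⁷ × 44.7 m) = 212.77 K

ΔT = 213 K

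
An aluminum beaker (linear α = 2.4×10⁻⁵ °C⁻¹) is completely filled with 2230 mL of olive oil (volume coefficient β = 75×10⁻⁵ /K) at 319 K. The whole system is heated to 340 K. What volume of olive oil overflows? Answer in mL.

The beaker also expands: β_container ≈ 3α = 7.2×10⁻⁵ /K
Net overflow = V₀(β_liq − 3α_cont)ΔT
β − 3α = 7.50×10⁻⁴ − 7.2×10⁻⁵ = 6.78×10⁻⁴ /K; ΔT = 21 K
ΔV = 2230 × 6.78×10⁻⁴ × 21 = 31.8 mL

31.8 mL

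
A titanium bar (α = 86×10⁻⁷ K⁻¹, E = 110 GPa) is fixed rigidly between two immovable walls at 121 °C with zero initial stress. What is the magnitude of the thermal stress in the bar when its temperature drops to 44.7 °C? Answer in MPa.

σ = 72.2 MPa

Fully constrained: the free strain ε = αΔT is blocked, so σ = Eε = EαΔT.
|ΔT| = 76.3 K
σ = 110×10⁹ × 86×10⁻⁷ × 76.3 = 7.22×10⁷ Pa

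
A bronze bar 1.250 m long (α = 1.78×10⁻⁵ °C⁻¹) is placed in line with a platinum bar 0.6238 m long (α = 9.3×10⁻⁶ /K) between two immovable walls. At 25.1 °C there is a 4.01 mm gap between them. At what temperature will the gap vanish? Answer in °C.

Gap closes when ΔL₁ + ΔL₂ = 4.01 mm = 4.01×10⁻³ m
(α₁L₁ + α₂L₂)ΔT = g
α₁L₁ + α₂L₂ = 1.78×10⁻⁵×1.250 + 9.3×10⁻⁶×0.6238 = 2.805134×10⁻⁵ m/K
ΔT = 4.01×10⁻³ / 2.805134×10⁻⁵ = 142.95 K
T = 25.1 + 142.95 = 168.05 °C

T = 168 °C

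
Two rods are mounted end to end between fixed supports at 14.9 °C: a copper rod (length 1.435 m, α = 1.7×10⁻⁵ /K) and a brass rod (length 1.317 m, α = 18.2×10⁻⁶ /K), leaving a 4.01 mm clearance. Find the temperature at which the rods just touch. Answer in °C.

Gap closes when ΔL₁ + ΔL₂ = 4.01 mm = 4.01×10⁻³ m
(α₁L₁ + α₂L₂)ΔT = g
α₁L₁ + α₂L₂ = 1.7×10⁻⁵×1.435 + 18.2×10⁻⁶×1.317 = 4.83644×10⁻⁵ m/K
ΔT = 4.01×10⁻³ / 4.83644×10⁻⁵ = 82.912 K
T = 14.9 + 82.912 = 97.812 °C

T = 97.8 °C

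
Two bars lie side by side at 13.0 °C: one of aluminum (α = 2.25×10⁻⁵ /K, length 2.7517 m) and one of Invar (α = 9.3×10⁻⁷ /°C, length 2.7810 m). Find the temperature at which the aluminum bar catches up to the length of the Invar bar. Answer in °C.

T = 506.9 °C

L₁(1 + α₁ΔT) = L₂(1 + α₂ΔT) ⇒ ΔT = (L₂ − L₁)/(α₁L₁ − α₂L₂)
L₂ − L₁ = 2.7810 − 2.7517 = 2.93×10⁻² m
α₁L₁ − α₂L₂ = 2.25×10⁻⁵×2.7517 − 9.3×10⁻⁷×2.7810 = 5.932692×10⁻⁵ m/K
ΔT = 2.93×10⁻² / 5.932692×10⁻⁵ = 493.874 K
T = 13.0 + 493.874 = 506.874 °C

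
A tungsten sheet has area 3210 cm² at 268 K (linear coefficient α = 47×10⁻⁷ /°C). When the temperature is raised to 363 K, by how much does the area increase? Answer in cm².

ΔA = 2.87 cm²

Area coefficient ≈ 2α; |ΔT| = 95 K
ΔA = 2αA₀ΔT = 2(47×10⁻⁷)(3210)(95) = 2.87 cm²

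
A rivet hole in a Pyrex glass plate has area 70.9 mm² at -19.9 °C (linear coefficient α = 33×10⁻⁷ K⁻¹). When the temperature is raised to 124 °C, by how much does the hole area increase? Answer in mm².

Area coefficient ≈ 2α; |ΔT| = 143.9 K
ΔA = 2αA₀ΔT = 2(33×10⁻⁷)(70.9)(143.9) = 0.0673 mm²

ΔA = 0.0673 mm²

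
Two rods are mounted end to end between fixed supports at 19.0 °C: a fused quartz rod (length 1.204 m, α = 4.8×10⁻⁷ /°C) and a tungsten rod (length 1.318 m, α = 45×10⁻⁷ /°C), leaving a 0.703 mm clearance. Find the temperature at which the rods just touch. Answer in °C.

α₁L₁ = 5.7792×10⁻⁷ m/K, α₂L₂ = 5.931×10⁻⁶ m/K → total 6.50892×10⁻⁶ m/K
ΔT = g/(α₁L₁+α₂L₂) = 7.03×10⁻⁴ / 6.50892×10⁻⁶ = 108.01 K
T = 19.0 + 108.01 = 127.01 °C

T = 127 °C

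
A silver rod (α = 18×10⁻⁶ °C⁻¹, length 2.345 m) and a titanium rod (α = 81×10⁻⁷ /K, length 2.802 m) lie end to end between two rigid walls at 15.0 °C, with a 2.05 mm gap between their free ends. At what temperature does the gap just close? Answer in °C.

α₁L₁ = 4.221×10⁻⁵ m/K, α₂L₂ = 2.26962×10⁻⁵ m/K → total 6.49062×10⁻⁵ m/K
ΔT = g/(α₁L₁+α₂L₂) = 2.05×10⁻³ / 6.49062×10⁻⁵ = 31.584 K
T = 15.0 + 31.584 = 46.584 °C

T = 46.6 °C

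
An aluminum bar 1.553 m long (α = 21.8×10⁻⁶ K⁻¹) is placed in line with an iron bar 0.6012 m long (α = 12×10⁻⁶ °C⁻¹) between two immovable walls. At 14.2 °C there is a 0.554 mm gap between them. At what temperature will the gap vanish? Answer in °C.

T = 27.7 °C

α₁L₁ = 3.38554×10⁻⁵ m/K, α₂L₂ = 7.2144×10⁻⁶ m/K → total 4.10698×10⁻⁵ m/K
ΔT = g/(α₁L₁+α₂L₂) = 5.54×10⁻⁴ / 4.10698×10⁻⁵ = 13.489 K
T = 14.2 + 13.489 = 27.689 °C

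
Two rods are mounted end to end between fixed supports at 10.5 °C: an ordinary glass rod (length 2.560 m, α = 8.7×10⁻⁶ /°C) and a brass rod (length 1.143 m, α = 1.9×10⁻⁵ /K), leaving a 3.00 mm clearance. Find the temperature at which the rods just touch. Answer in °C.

T = 78.7 °C

α₁L₁ = 2.2272×10⁻⁵ m/K, α₂L₂ = 2.1717×10⁻⁵ m/K → total 4.3989×10⁻⁵ m/K
ΔT = g/(α₁L₁+α₂L₂) = 3.00×10⁻³ / 4.3989×10⁻⁵ = 68.199 K
T = 10.5 + 68.199 = 78.699 °C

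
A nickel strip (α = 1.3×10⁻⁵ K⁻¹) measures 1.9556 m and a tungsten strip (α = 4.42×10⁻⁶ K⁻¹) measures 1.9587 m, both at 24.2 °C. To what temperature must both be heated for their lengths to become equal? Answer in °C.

Equal length when α₁L₁ΔT − α₂L₂ΔT = L₂ − L₁ = 3.10×10⁻³ m
α₁L₁ = 2.54228×10⁻⁵, α₂L₂ = 8.657454×10⁻⁶ → Δ(αL) = 1.6765346×10⁻⁵ m/K
ΔT = 3.10×10⁻³ / 1.6765346×10⁻⁵ = 184.905 K, so T = 24.2 + 184.905 = 209.105 °C

T = 209.1 °C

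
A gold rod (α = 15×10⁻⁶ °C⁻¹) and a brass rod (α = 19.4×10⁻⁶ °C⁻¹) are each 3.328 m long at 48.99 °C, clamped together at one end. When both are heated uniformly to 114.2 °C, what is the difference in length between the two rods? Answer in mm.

0.955 mm

ΔT = 65.21 K
gold: ΔL = 15×10⁻⁶ × 3.328 m × 65.21 = 3.2553×10⁻³ m = 3.2553 mm
brass: ΔL = 19.4×10⁻⁶ × 3.328 m × 65.21 = 4.2102×10⁻³ m = 4.2102 mm
difference = 4.2102 − 3.2553 = 0.9549 mm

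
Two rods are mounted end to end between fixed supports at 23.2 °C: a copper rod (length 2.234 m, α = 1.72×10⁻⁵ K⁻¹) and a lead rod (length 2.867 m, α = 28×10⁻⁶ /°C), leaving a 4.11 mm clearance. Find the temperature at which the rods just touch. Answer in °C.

T = 57.8 °C

Gap closes when ΔL₁ + ΔL₂ = 4.11 mm = 4.11×10⁻³ m
(α₁L₁ + α₂L₂)ΔT = g
α₁L₁ + α₂L₂ = 1.72×10⁻⁵×2.234 + 28×10⁻⁶×2.867 = 1.187008×10⁻⁴ m/K
ΔT = 4.11×10⁻³ / 1.187008×10⁻⁴ = 34.625 K
T = 23.2 + 34.625 = 57.825 °C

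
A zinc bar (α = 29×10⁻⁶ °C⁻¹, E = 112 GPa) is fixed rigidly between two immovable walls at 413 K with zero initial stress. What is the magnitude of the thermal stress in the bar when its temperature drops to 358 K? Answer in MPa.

σ = 179 MPa

Fully constrained: the free strain ε = αΔT is blocked, so σ = Eε = EαΔT.
|ΔT| = 55 K
σ = 112×10⁹ × 29×10⁻⁶ × 55 = 1.79×10⁸ Pa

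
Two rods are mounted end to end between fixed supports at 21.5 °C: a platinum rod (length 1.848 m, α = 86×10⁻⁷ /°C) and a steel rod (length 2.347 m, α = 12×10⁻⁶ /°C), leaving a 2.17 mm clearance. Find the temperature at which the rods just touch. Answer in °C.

T = 70.8 °C

α₁L₁ = 1.58928×10⁻⁵ m/K, α₂L₂ = 2.8164×10⁻⁵ m/K → total 4.40568×10⁻⁵ m/K
ΔT = g/(α₁L₁+α₂L₂) = 2.17×10⁻³ / 4.40568×10⁻⁵ = 49.255 K
T = 21.5 + 49.255 = 70.755 °C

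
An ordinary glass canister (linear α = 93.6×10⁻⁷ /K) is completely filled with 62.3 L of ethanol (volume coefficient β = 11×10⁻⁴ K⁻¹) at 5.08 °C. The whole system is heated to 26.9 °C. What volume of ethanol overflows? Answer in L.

1.46 L

The canister also expands: β_container ≈ 3α = 2.808×10⁻⁵ /K
Net overflow = V₀(β_liq − 3α_cont)ΔT
β − 3α = 1.10×10⁻³ − 2.808×10⁻⁵ = 1.07192×10⁻³ /K; ΔT = 21.82 K
ΔV = 62.3 × 1.07192×10⁻³ × 21.82 = 1.46 L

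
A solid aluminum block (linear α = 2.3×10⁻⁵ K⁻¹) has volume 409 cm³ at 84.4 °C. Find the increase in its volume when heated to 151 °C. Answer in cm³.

ΔV = 1.88 cm³

Isotropic solid: β ≈ 3α = 6.9×10⁻⁵ /K; ΔT = 66.6 K
ΔV = 3αV₀ΔT = 3(2.3×10⁻⁵)(409)(66.6) = 1.88 cm³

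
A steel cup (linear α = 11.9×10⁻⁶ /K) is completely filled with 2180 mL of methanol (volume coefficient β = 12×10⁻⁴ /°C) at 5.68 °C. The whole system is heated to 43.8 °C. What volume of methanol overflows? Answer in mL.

The cup also expands: β_container ≈ 3α = 3.57×10⁻⁵ /K
Net overflow = V₀(β_liq − 3α_cont)ΔT
β − 3α = 1.20×10⁻³ − 3.57×10⁻⁵ = 1.1643×10⁻³ /K; ΔT = 38.12 K
ΔV = 2180 × 1.1643×10⁻³ × 38.12 = 96.8 mL

96.8 mL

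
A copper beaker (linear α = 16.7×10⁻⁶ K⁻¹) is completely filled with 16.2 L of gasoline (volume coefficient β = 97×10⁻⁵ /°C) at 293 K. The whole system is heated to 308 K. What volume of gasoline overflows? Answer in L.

The beaker also expands: β_container ≈ 3α = 5.01×10⁻⁵ /K
Net overflow = V₀(β_liq − 3α_cont)ΔT
β − 3α = 9.70×10⁻⁴ − 5.01×10⁻⁵ = 9.199×10⁻⁴ /K; ΔT = 15 K
ΔV = 16.2 × 9.199×10⁻⁴ × 15 = 0.224 L

0.224 L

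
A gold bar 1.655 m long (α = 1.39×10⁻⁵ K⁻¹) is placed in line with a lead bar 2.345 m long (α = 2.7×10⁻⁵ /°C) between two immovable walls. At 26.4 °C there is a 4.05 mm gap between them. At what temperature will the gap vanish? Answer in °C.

α₁L₁ = 2.30045×10⁻⁵ m/K, α₂L₂ = 6.3315×10⁻⁵ m/K → total 8.63195×10⁻⁵ m/K
ΔT = g/(α₁L₁+α₂L₂) = 4.05×10⁻³ / 8.63195×10⁻⁵ = 46.919 K
T = 26.4 + 46.919 = 73.319 °C

T = 73.3 °C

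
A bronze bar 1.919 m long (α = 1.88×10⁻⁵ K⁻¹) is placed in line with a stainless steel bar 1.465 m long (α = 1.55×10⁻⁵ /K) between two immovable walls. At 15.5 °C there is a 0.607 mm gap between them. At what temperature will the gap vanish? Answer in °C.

α₁L₁ = 3.60772×10⁻⁵ m/K, α₂L₂ = 2.27075×10⁻⁵ m/K → total 5.87847×10⁻⁵ m/K
ΔT = g/(α₁L₁+α₂L₂) = 6.07×10⁻⁴ / 5.87847×10⁻⁵ = 10.326 K
T = 15.5 + 10.326 = 25.826 °C

T = 25.8 °C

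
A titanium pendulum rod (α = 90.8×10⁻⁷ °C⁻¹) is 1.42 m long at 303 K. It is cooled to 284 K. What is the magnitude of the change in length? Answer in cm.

ΔL = 0.0245 cm

|ΔT| = |284 − 303| = 19 K
ΔL = αL₀ΔT = (90.8×10⁻⁷)(1.42)(19) = 2.45×10⁻⁴ m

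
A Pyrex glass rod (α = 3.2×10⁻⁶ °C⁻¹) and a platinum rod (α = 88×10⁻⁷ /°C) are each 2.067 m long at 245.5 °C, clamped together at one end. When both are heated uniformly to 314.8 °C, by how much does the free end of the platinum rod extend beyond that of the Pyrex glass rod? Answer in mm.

ΔT = 69.3 K
Pyrex glass: ΔL = 3.2×10⁻⁶ × 2.067 m × 69.3 = 4.5838×10⁻⁴ m = 0.45838 mm
platinum: ΔL = 88×10⁻⁷ × 2.067 m × 69.3 = 1.2605×10⁻³ m = 1.2605 mm
difference = 1.2605 − 0.45838 = 0.80212 mm

0.802 mm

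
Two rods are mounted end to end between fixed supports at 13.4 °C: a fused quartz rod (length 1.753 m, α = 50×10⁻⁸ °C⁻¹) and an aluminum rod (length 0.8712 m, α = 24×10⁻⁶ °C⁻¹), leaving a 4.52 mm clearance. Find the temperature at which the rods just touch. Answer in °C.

α₁L₁ = 8.765×10⁻⁷ m/K, α₂L₂ = 2.09088×10⁻⁵ m/K → total 2.17853×10⁻⁵ m/K
ΔT = g/(α₁L₁+α₂L₂) = 4.52×10⁻³ / 2.17853×10⁻⁵ = 207.48 K
T = 13.4 + 207.48 = 220.88 °C

T = 221 °C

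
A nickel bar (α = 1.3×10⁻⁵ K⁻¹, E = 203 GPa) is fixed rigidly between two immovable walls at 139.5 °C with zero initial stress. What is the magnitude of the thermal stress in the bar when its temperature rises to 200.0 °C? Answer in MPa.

Fully constrained: the free strain ε = αΔT is blocked, so σ = Eε = EαΔT.
|ΔT| = 60.5 K
σ = 203×10⁹ × 1.3×10⁻⁵ × 60.5 = 1.60×10⁸ Pa

σ = 160 MPa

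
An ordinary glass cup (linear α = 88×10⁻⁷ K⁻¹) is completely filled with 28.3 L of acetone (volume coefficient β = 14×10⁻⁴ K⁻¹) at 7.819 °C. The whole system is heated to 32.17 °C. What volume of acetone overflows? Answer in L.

0.947 L

The cup also expands: β_container ≈ 3α = 2.64×10⁻⁵ /K
Net overflow = V₀(β_liq − 3α_cont)ΔT
β − 3α = 1.40×10⁻³ − 2.64×10⁻⁵ = 1.3736×10⁻³ /K; ΔT = 24.351 K
ΔV = 28.3 × 1.3736×10⁻³ × 24.351 = 0.947 L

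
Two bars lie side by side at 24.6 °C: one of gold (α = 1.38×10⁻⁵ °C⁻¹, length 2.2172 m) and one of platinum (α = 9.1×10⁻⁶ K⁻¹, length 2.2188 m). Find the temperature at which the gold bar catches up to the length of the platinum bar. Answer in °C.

T = 178.4 °C

Equal length when α₁L₁ΔT − α₂L₂ΔT = L₂ − L₁ = 1.60×10⁻³ m
α₁L₁ = 3.059736×10⁻⁵, α₂L₂ = 2.019108×10⁻⁵ → Δ(αL) = 1.040628×10⁻⁵ m/K
ΔT = 1.60×10⁻³ / 1.040628×10⁻⁵ = 153.753 K, so T = 24.6 + 153.753 = 178.353 °C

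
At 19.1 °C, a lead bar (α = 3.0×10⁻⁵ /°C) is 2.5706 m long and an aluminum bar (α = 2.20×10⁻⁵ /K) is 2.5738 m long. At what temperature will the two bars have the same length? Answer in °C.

Equal length when α₁L₁ΔT − α₂L₂ΔT = L₂ − L₁ = 3.20×10⁻³ m
α₁L₁ = 7.7118×10⁻⁵, α₂L₂ = 5.66236×10⁻⁵ → Δ(αL) = 2.04944×10⁻⁵ m/K
ΔT = 3.20×10⁻³ / 2.04944×10⁻⁵ = 156.140 K, so T = 19.1 + 156.140 = 175.240 °C

T = 175.2 °C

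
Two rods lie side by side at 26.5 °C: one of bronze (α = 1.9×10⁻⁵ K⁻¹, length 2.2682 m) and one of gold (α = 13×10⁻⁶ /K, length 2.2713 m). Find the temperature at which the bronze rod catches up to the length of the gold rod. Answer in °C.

L₁(1 + α₁ΔT) = L₂(1 + α₂ΔT) ⇒ ΔT = (L₂ − L₁)/(α₁L₁ − α₂L₂)
L₂ − L₁ = 2.2713 − 2.2682 = 3.10×10⁻³ m
α₁L₁ − α₂L₂ = 1.9×10⁻⁵×2.2682 − 13×10⁻⁶×2.2713 = 1.35689×10⁻⁵ m/K
ΔT = 3.10×10⁻³ / 1.35689×10⁻⁵ = 228.464 K
T = 26.5 + 228.464 = 254.964 °C

T = 255.0 °C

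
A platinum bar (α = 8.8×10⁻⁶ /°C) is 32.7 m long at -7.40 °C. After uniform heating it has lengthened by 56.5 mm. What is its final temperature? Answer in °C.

T = 189 °C

ΔL = αL₀ΔT ⇒ ΔT = ΔL / (αL₀)
ΔT = 56.5×10⁻³ m / (8.8×10⁻⁶ × 32.7 m) = 196.34 K
T = -7.40 + 196.34 = 188.94 °C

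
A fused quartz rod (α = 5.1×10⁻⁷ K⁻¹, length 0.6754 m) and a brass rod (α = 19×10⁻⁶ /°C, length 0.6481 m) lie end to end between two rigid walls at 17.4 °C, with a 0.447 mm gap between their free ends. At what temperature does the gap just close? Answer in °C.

Gap closes when ΔL₁ + ΔL₂ = 0.447 mm = 4.47×10⁻⁴ m
(α₁L₁ + α₂L₂)ΔT = g
α₁L₁ + α₂L₂ = 5.1×10⁻⁷×0.6754 + 19×10⁻⁶×0.6481 = 1.2658354×10⁻⁵ m/K
ΔT = 4.47×10⁻⁴ / 1.2658354×10⁻⁵ = 35.313 K
T = 17.4 + 35.313 = 52.713 °C

T = 52.7 °C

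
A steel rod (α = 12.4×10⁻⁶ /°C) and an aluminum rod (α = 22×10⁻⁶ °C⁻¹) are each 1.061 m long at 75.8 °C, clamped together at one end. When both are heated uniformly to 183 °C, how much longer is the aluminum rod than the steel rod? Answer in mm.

ΔT = 107.2 K
steel: ΔL = 12.4×10⁻⁶ × 1.061 m × 107.2 = 1.4104×10⁻³ m = 1.4104 mm
aluminum: ΔL = 22×10⁻⁶ × 1.061 m × 107.2 = 2.5023×10⁻³ m = 2.5023 mm
difference = 2.5023 − 1.4104 = 1.0919 mm

1.09 mm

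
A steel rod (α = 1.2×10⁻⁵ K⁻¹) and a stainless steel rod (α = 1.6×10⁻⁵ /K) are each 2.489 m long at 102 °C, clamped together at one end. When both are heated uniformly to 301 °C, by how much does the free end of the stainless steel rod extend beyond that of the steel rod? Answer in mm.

1.98 mm

ΔT = 199 K
steel: ΔL = 1.2×10⁻⁵ × 2.489 m × 199 = 5.9437×10⁻³ m = 5.9437 mm
stainless steel: ΔL = 1.6×10⁻⁵ × 2.489 m × 199 = 7.9250×10⁻³ m = 7.9250 mm
difference = 7.9250 − 5.9437 = 1.9813 mm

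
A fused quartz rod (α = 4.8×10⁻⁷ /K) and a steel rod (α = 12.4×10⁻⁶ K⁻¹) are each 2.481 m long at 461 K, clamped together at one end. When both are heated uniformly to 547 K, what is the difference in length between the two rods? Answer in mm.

2.54 mm

ΔT = 86 K
fused quartz: ΔL = 4.8×10⁻⁷ × 2.481 m × 86 = 1.0242×10⁻⁴ m = 0.10242 mm
steel: ΔL = 12.4×10⁻⁶ × 2.481 m × 86 = 2.6457×10⁻³ m = 2.6457 mm
difference = 2.6457 − 0.10242 = 2.54328 mm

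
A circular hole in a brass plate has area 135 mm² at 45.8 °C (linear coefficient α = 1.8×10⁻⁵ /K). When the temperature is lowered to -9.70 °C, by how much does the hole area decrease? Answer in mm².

Area coefficient ≈ 2α; |ΔT| = 55.50 K
ΔA = 2αA₀ΔT = 2(1.8×10⁻⁵)(135)(55.50) = 0.270 mm²

ΔA = 0.270 mm²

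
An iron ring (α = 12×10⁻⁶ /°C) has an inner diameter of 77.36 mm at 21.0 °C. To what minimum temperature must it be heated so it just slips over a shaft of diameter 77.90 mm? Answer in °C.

Required Δd = 77.90 − 77.36 = 0.54 mm
Δd = αd₀ΔT ⇒ ΔT = Δd/(αd₀) = 0.54 / (12×10⁻⁶ × 77.36) = 581.70 K
T_min = 21.0 + 581.70 = 602.70 °C

T = 603 °C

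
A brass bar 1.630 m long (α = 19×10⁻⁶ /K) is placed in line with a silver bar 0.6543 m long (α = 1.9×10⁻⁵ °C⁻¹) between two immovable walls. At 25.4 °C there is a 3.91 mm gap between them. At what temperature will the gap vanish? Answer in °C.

α₁L₁ = 3.097×10⁻⁵ m/K, α₂L₂ = 1.24317×10⁻⁵ m/K → total 4.34017×10⁻⁵ m/K
ΔT = g/(α₁L₁+α₂L₂) = 3.91×10⁻³ / 4.34017×10⁻⁵ = 90.09 K
T = 25.4 + 90.09 = 115.49 °C

T = 115 °C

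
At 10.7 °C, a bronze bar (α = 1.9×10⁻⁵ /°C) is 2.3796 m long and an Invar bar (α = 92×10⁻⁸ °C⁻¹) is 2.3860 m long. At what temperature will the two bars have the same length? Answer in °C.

L₁(1 + α₁ΔT) = L₂(1 + α₂ΔT) ⇒ ΔT = (L₂ − L₁)/(α₁L₁ − α₂L₂)
L₂ − L₁ = 2.3860 − 2.3796 = 6.40×10⁻³ m
α₁L₁ − α₂L₂ = 1.9×10⁻⁵×2.3796 − 92×10⁻⁸×2.3860 = 4.301728×10⁻⁵ m/K
ΔT = 6.40×10⁻³ / 4.301728×10⁻⁵ = 148.777 K
T = 10.7 + 148.777 = 159.477 °C

T = 159.5 °C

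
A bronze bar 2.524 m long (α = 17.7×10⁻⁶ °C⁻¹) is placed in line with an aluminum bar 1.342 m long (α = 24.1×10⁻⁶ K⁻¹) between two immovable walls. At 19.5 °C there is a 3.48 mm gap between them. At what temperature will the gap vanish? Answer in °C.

T = 64.7 °C

α₁L₁ = 4.46748×10⁻⁵ m/K, α₂L₂ = 3.23422×10⁻⁵ m/K → total 7.7017×10⁻⁵ m/K
ΔT = g/(α₁L₁+α₂L₂) = 3.48×10⁻³ / 7.7017×10⁻⁵ = 45.185 K
T = 19.5 + 45.185 = 64.685 °C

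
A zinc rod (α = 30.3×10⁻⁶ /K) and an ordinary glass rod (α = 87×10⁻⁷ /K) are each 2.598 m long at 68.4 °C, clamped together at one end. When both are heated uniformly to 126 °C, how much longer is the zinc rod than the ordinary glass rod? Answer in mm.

ΔT = 57.6 K
zinc: ΔL = 30.3×10⁻⁶ × 2.598 m × 57.6 = 4.5342×10⁻³ m = 4.5342 mm
ordinary glass: ΔL = 87×10⁻⁷ × 2.598 m × 57.6 = 1.3019×10⁻³ m = 1.3019 mm
difference = 4.5342 − 1.3019 = 3.2323 mm

3.23 mm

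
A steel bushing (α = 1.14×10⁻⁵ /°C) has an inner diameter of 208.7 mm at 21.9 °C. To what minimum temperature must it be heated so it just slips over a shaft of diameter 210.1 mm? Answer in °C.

Required Δd = 210.1 − 208.7 = 1.4 mm
Δd = αd₀ΔT ⇒ ΔT = Δd/(αd₀) = 1.4 / (1.14×10⁻⁵ × 208.7) = 588.44 K
T_min = 21.9 + 588.44 = 610.34 °C

T = 610 °C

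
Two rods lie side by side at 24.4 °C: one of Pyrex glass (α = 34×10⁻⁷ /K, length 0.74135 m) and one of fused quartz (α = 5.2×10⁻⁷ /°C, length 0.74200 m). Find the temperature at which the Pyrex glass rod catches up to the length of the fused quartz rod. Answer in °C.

T = 328.9 °C

Equal length when α₁L₁ΔT − α₂L₂ΔT = L₂ − L₁ = 6.50×10⁻⁴ m
α₁L₁ = 2.52059×10⁻⁶, α₂L₂ = 3.8584×10⁻⁷ → Δ(αL) = 2.13475×10⁻⁶ m/K
ΔT = 6.50×10⁻⁴ / 2.13475×10⁻⁶ = 304.485 K, so T = 24.4 + 304.485 = 328.885 °C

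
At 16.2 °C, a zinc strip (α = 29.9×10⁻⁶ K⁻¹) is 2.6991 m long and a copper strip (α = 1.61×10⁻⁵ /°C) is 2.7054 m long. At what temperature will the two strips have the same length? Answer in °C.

L₁(1 + α₁ΔT) = L₂(1 + α₂ΔT) ⇒ ΔT = (L₂ − L₁)/(α₁L₁ − α₂L₂)
L₂ − L₁ = 2.7054 − 2.6991 = 6.30×10⁻³ m
α₁L₁ − α₂L₂ = 29.9×10⁻⁶×2.6991 − 1.61×10⁻⁵×2.7054 = 3.714615×10⁻⁵ m/K
ΔT = 6.30×10⁻³ / 3.714615×10⁻⁵ = 169.600 K
T = 16.2 + 169.600 = 185.800 °C

T = 185.8 °C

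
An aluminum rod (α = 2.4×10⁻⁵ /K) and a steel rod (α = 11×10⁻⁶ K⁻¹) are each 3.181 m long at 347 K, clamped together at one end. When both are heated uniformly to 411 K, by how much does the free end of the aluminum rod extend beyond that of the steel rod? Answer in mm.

ΔT = 64 K
aluminum: ΔL = 2.4×10⁻⁵ × 3.181 m × 64 = 4.8860×10⁻³ m = 4.8860 mm
steel: ΔL = 11×10⁻⁶ × 3.181 m × 64 = 2.2394×10⁻³ m = 2.2394 mm
difference = 4.8860 − 2.2394 = 2.6466 mm

2.65 mm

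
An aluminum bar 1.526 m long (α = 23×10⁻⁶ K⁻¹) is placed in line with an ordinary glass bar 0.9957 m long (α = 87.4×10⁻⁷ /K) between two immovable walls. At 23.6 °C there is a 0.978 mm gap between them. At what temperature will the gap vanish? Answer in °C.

α₁L₁ = 3.5098×10⁻⁵ m/K, α₂L₂ = 8.702418×10⁻⁶ m/K → total 4.3800418×10⁻⁵ m/K
ΔT = g/(α₁L₁+α₂L₂) = 9.78×10⁻⁴ / 4.3800418×10⁻⁵ = 22.329 K
T = 23.6 + 22.329 = 45.929 °C

T = 45.9 °C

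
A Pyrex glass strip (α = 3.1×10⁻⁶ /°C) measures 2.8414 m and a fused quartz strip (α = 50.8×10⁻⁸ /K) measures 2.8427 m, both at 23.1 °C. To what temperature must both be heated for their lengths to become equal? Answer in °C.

T = 199.6 °C

Equal length when α₁L₁ΔT − α₂L₂ΔT = L₂ − L₁ = 1.30×10⁻³ m
α₁L₁ = 8.80834×10⁻⁶, α₂L₂ = 1.4440916×10⁻⁶ → Δ(αL) = 7.3642484×10⁻⁶ m/K
ΔT = 1.30×10⁻³ / 7.3642484×10⁻⁶ = 176.529 K, so T = 23.1 + 176.529 = 199.629 °C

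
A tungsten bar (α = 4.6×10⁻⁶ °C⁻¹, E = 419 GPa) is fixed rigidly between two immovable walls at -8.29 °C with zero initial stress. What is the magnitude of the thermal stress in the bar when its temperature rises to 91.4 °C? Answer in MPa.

σ = 192 MPa

Fully constrained: the free strain ε = αΔT is blocked, so σ = Eε = EαΔT.
|ΔT| = 99.69 K
σ = 419×10⁹ × 4.6×10⁻⁶ × 99.69 = 1.92×10⁸ Pa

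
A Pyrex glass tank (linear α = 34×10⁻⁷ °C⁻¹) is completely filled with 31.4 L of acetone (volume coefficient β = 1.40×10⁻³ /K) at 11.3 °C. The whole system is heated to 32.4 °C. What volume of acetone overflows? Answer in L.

0.921 L

The tank also expands: β_container ≈ 3α = 1.02×10⁻⁵ /K
Net overflow = V₀(β_liq − 3α_cont)ΔT
β − 3α = 1.40×10⁻³ − 1.02×10⁻⁵ = 1.3898×10⁻³ /K; ΔT = 21.1 K
ΔV = 31.4 × 1.3898×10⁻³ × 21.1 = 0.921 L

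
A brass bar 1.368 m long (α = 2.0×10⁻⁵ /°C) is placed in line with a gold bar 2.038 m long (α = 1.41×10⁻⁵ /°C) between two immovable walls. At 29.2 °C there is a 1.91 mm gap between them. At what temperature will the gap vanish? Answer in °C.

T = 63.2 °C

Gap closes when ΔL₁ + ΔL₂ = 1.91 mm = 1.91×10⁻³ m
(α₁L₁ + α₂L₂)ΔT = g
α₁L₁ + α₂L₂ = 2.0×10⁻⁵×1.368 + 1.41×10⁻⁵×2.038 = 5.60958×10⁻⁵ m/K
ΔT = 1.91×10⁻³ / 5.60958×10⁻⁵ = 34.049 K
T = 29.2 + 34.049 = 63.249 °C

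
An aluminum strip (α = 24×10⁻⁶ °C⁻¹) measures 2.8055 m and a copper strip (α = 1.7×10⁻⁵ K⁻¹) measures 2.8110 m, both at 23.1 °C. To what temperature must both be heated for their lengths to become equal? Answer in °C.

Equal length when α₁L₁ΔT − α₂L₂ΔT = L₂ − L₁ = 5.50×10⁻³ m
α₁L₁ = 6.7332×10⁻⁵, α₂L₂ = 4.7787×10⁻⁵ → Δ(αL) = 1.9545×10⁻⁵ m/K
ΔT = 5.50×10⁻³ / 1.9545×10⁻⁵ = 281.402 K, so T = 23.1 + 281.402 = 304.502 °C

T = 304.5 °C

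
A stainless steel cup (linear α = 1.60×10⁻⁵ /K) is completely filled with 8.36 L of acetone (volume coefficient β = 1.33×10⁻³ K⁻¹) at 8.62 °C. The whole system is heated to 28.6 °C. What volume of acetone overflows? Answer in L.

The cup also expands: β_container ≈ 3α = 4.8×10⁻⁵ /K
Net overflow = V₀(β_liq − 3α_cont)ΔT
β − 3α = 1.33×10⁻³ − 4.8×10⁻⁵ = 1.282×10⁻³ /K; ΔT = 19.98 K
ΔV = 8.36 × 1.282×10⁻³ × 19.98 = 0.214 L

0.214 L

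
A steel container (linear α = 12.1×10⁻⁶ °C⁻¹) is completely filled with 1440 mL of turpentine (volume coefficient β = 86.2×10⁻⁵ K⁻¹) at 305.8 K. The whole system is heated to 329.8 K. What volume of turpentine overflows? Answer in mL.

The container also expands: β_container ≈ 3α = 3.63×10⁻⁵ /K
Net overflow = V₀(β_liq − 3α_cont)ΔT
β − 3α = 8.62×10⁻⁴ − 3.63×10⁻⁵ = 8.257×10⁻⁴ /K; ΔT = 24.0 K
ΔV = 1440 × 8.257×10⁻⁴ × 24.0 = 28.5 mL

28.5 mL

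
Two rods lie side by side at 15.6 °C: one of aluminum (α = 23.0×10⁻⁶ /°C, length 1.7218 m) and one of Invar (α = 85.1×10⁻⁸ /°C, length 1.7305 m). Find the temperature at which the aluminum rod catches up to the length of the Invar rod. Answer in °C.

L₁(1 + α₁ΔT) = L₂(1 + α₂ΔT) ⇒ ΔT = (L₂ − L₁)/(α₁L₁ − α₂L₂)
L₂ − L₁ = 1.7305 − 1.7218 = 8.70×10⁻³ m
α₁L₁ − α₂L₂ = 23.0×10⁻⁶×1.7218 − 85.1×10⁻⁸×1.7305 = 3.81287445×10⁻⁵ m/K
ΔT = 8.70×10⁻³ / 3.81287445×10⁻⁵ = 228.174 K
T = 15.6 + 228.174 = 243.774 °C

T = 243.8 °C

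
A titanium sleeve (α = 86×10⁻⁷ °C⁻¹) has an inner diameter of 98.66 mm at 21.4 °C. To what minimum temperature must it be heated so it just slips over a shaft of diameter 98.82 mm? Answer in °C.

Required Δd = 98.82 − 98.66 = 0.16 mm
Δd = αd₀ΔT ⇒ ΔT = Δd/(αd₀) = 0.16 / (86×10⁻⁷ × 98.66) = 188.57 K
T_min = 21.4 + 188.57 = 209.97 °C

T = 210 °C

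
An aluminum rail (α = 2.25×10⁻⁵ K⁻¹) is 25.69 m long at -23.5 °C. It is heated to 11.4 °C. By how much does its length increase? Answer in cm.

ΔL = 2.02 cm

|ΔT| = |11.4 − (-23.5)| = 34.9 K
ΔL = αL₀ΔT = (2.25×10⁻⁵)(25.69)(34.9) = 2.02×10⁻² m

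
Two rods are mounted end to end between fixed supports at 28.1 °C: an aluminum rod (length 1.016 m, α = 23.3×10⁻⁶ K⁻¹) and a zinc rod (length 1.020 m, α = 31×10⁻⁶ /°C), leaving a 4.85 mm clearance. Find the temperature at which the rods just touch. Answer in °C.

T = 116 °C

α₁L₁ = 2.36728×10⁻⁵ m/K, α₂L₂ = 3.162×10⁻⁵ m/K → total 5.52928×10⁻⁵ m/K
ΔT = g/(α₁L₁+α₂L₂) = 4.85×10⁻³ / 5.52928×10⁻⁵ = 87.71 K
T = 28.1 + 87.71 = 115.81 °C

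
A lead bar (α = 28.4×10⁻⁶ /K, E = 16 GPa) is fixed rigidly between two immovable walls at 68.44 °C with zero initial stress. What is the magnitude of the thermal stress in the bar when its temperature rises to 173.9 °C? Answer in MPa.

Fully constrained: the free strain ε = αΔT is blocked, so σ = Eε = EαΔT.
|ΔT| = 105.46 K
σ = 16.0×10⁹ × 28.4×10⁻⁶ × 105.46 = 4.79×10⁷ Pa

σ = 47.9 MPa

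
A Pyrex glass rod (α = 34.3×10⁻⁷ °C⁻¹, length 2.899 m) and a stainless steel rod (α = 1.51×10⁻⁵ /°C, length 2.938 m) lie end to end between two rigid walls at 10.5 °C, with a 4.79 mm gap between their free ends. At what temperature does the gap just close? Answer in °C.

T = 98.7 °C

α₁L₁ = 9.94357×10⁻⁶ m/K, α₂L₂ = 4.43638×10⁻⁵ m/K → total 5.430737×10⁻⁵ m/K
ΔT = g/(α₁L₁+α₂L₂) = 4.79×10⁻³ / 5.430737×10⁻⁵ = 88.202 K
T = 10.5 + 88.202 = 98.702 °C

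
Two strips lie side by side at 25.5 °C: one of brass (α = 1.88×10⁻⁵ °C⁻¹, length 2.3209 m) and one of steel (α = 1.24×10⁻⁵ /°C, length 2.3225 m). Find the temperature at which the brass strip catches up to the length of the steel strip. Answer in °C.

L₁(1 + α₁ΔT) = L₂(1 + α₂ΔT) ⇒ ΔT = (L₂ − L₁)/(α₁L₁ − α₂L₂)
L₂ − L₁ = 2.3225 − 2.3209 = 1.60×10⁻³ m
α₁L₁ − α₂L₂ = 1.88×10⁻⁵×2.3209 − 1.24×10⁻⁵×2.3225 = 1.483392×10⁻⁵ m/K
ΔT = 1.60×10⁻³ / 1.483392×10⁻⁵ = 107.861 K
T = 25.5 + 107.861 = 133.361 °C

T = 133.4 °C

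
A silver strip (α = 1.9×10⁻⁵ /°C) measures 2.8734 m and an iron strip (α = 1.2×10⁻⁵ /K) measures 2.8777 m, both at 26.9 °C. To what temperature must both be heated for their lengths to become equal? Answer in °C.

T = 241.2 °C

L₁(1 + α₁ΔT) = L₂(1 + α₂ΔT) ⇒ ΔT = (L₂ − L₁)/(α₁L₁ − α₂L₂)
L₂ − L₁ = 2.8777 − 2.8734 = 4.30×10⁻³ m
α₁L₁ − α₂L₂ = 1.9×10⁻⁵×2.8734 − 1.2×10⁻⁵×2.8777 = 2.00622×10⁻⁵ m/K
ΔT = 4.30×10⁻³ / 2.00622×10⁻⁵ = 214.333 K
T = 26.9 + 214.333 = 241.233 °C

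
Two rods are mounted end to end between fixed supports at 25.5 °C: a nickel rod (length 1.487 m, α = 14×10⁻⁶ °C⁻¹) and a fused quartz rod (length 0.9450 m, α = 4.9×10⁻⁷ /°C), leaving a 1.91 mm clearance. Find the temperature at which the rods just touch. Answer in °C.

T = 115 °C

Gap closes when ΔL₁ + ΔL₂ = 1.91 mm = 1.91×10⁻³ m
(α₁L₁ + α₂L₂)ΔT = g
α₁L₁ + α₂L₂ = 14×10⁻⁶×1.487 + 4.9×10⁻⁷×0.9450 = 2.128105×10⁻⁵ m/K
ΔT = 1.91×10⁻³ / 2.128105×10⁻⁵ = 89.75 K
T = 25.5 + 89.75 = 115.25 °C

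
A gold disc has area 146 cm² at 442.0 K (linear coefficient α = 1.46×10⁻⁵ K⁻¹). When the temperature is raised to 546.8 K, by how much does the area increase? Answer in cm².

Area coefficient ≈ 2α; |ΔT| = 104.8 K
ΔA = 2αA₀ΔT = 2(1.46×10⁻⁵)(146)(104.8) = 0.447 cm²

ΔA = 0.447 cm²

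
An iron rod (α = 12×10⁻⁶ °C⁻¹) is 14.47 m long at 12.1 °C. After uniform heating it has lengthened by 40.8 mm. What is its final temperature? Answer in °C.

ΔL = αL₀ΔT ⇒ ΔT = ΔL / (αL₀)
ΔT = 40.8×10⁻³ m / (12×10⁻⁶ × 14.47 m) = 234.97 K
T = 12.1 + 234.97 = 247.07 °C

T = 247 °C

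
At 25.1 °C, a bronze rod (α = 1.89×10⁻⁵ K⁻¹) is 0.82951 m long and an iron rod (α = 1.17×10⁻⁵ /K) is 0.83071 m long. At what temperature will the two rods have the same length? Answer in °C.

L₁(1 + α₁ΔT) = L₂(1 + α₂ΔT) ⇒ ΔT = (L₂ − L₁)/(α₁L₁ − α₂L₂)
L₂ − L₁ = 0.83071 − 0.82951 = 1.20×10⁻³ m
α₁L₁ − α₂L₂ = 1.89×10⁻⁵×0.82951 − 1.17×10⁻⁵×0.83071 = 5.958432×10⁻⁶ m/K
ΔT = 1.20×10⁻³ / 5.958432×10⁻⁶ = 201.395 K
T = 25.1 + 201.395 = 226.495 °C

T = 226.5 °C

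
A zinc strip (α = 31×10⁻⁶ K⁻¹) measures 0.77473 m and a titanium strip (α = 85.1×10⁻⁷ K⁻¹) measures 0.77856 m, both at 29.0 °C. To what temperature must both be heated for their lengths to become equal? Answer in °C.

T = 249.2 °C

Equal length when α₁L₁ΔT − α₂L₂ΔT = L₂ − L₁ = 3.83×10⁻³ m
α₁L₁ = 2.401663×10⁻⁵, α₂L₂ = 6.6255456×10⁻⁶ → Δ(αL) = 1.73910844×10⁻⁵ m/K
ΔT = 3.83×10⁻³ / 1.73910844×10⁻⁵ = 220.228 K, so T = 29.0 + 220.228 = 249.228 °C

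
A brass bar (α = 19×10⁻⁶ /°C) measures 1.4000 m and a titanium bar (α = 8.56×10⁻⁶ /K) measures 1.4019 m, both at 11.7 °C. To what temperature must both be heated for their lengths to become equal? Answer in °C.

T = 141.8 °C

L₁(1 + α₁ΔT) = L₂(1 + α₂ΔT) ⇒ ΔT = (L₂ − L₁)/(α₁L₁ − α₂L₂)
L₂ − L₁ = 1.4019 − 1.4000 = 1.90×10⁻³ m
α₁L₁ − α₂L₂ = 19×10⁻⁶×1.4000 − 8.56×10⁻⁶×1.4019 = 1.4599736×10⁻⁵ m/K
ΔT = 1.90×10⁻³ / 1.4599736×10⁻⁵ = 130.139 K
T = 11.7 + 130.139 = 141.839 °C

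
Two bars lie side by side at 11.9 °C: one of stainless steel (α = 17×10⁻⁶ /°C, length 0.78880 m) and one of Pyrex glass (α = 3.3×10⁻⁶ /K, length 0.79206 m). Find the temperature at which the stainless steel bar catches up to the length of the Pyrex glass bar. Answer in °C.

T = 313.9 °C

Equal length when α₁L₁ΔT − α₂L₂ΔT = L₂ − L₁ = 3.26×10⁻³ m
α₁L₁ = 1.34096×10⁻⁵, α₂L₂ = 2.613798×10⁻⁶ → Δ(αL) = 1.0795802×10⁻⁵ m/K
ΔT = 3.26×10⁻³ / 1.0795802×10⁻⁵ = 301.969 K, so T = 11.9 + 301.969 = 313.869 °C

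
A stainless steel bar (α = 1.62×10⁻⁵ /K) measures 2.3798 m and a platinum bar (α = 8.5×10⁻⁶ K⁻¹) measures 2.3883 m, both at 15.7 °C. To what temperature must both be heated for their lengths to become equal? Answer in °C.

T = 481.4 °C

L₁(1 + α₁ΔT) = L₂(1 + α₂ΔT) ⇒ ΔT = (L₂ − L₁)/(α₁L₁ − α₂L₂)
L₂ − L₁ = 2.3883 − 2.3798 = 8.50×10⁻³ m
α₁L₁ − α₂L₂ = 1.62×10⁻⁵×2.3798 − 8.5×10⁻⁶×2.3883 = 1.825221×10⁻⁵ m/K
ΔT = 8.50×10⁻³ / 1.825221×10⁻⁵ = 465.697 K
T = 15.7 + 465.697 = 481.397 °C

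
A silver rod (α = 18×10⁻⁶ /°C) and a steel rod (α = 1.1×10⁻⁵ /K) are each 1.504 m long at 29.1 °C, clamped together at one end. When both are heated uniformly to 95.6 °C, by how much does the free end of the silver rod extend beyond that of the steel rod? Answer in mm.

0.700 mm

ΔT = 66.5 K
silver: ΔL = 18×10⁻⁶ × 1.504 m × 66.5 = 1.8003×10⁻³ m = 1.8003 mm
steel: ΔL = 1.1×10⁻⁵ × 1.504 m × 66.5 = 1.1002×10⁻³ m = 1.1002 mm
difference = 1.8003 − 1.1002 = 0.7001 mm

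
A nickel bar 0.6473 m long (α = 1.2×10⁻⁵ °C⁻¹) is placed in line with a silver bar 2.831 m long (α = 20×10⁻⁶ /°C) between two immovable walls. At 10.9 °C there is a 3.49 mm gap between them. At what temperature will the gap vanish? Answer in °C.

T = 65.1 °C

Gap closes when ΔL₁ + ΔL₂ = 3.49 mm = 3.49×10⁻³ m
(α₁L₁ + α₂L₂)ΔT = g
α₁L₁ + α₂L₂ = 1.2×10⁻⁵×0.6473 + 20×10⁻⁶×2.831 = 6.43876×10⁻⁵ m/K
ΔT = 3.49×10⁻³ / 6.43876×10⁻⁵ = 54.203 K
T = 10.9 + 54.203 = 65.103 °C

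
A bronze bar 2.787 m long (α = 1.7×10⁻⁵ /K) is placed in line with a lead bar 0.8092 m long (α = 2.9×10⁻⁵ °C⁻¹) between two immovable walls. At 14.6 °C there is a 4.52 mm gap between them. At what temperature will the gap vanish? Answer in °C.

T = 78.4 °C

Gap closes when ΔL₁ + ΔL₂ = 4.52 mm = 4.52×10⁻³ m
(α₁L₁ + α₂L₂)ΔT = g
α₁L₁ + α₂L₂ = 1.7×10⁻⁵×2.787 + 2.9×10⁻⁵×0.8092 = 7.08458×10⁻⁵ m/K
ΔT = 4.52×10⁻³ / 7.08458×10⁻⁵ = 63.801 K
T = 14.6 + 63.801 = 78.401 °C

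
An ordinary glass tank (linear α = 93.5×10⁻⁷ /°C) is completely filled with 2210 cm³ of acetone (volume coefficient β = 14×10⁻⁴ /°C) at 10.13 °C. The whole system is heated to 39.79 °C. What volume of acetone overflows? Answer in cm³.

89.9 cm³

The tank also expands: β_container ≈ 3α = 2.805×10⁻⁵ /K
Net overflow = V₀(β_liq − 3α_cont)ΔT
β − 3α = 1.40×10⁻³ − 2.805×10⁻⁵ = 1.37195×10⁻³ /K; ΔT = 29.66 K
ΔV = 2210 × 1.37195×10⁻³ × 29.66 = 89.9 cm³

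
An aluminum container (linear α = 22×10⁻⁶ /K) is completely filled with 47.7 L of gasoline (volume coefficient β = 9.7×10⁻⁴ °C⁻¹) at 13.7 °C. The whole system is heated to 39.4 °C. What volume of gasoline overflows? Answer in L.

The container also expands: β_container ≈ 3α = 6.6×10⁻⁵ /K
Net overflow = V₀(β_liq − 3α_cont)ΔT
β − 3α = 9.70×10⁻⁴ − 6.6×10⁻⁵ = 9.04×10⁻⁴ /K; ΔT = 25.7 K
ΔV = 47.7 × 9.04×10⁻⁴ × 25.7 = 1.11 L

1.11 L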